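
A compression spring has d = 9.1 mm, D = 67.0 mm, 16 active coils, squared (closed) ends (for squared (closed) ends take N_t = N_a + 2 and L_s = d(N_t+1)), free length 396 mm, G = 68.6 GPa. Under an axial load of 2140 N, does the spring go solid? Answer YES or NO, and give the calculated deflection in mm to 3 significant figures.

k = Gd⁴/(8D³N_a) = (68.6×10³)(9.1⁴)/(8·67.0³·16) = 12.22 N/mm
N_t = 18; L_s = 9.1·19 = 172.9 mm; δ_solid = L₀ − L_s = 396 − 172.9 = 223.1 mm
δ = F/k = 2140/12.22 = 175.13 mm
δ < δ_solid → spring does not go solid

NO, δ = 175 mm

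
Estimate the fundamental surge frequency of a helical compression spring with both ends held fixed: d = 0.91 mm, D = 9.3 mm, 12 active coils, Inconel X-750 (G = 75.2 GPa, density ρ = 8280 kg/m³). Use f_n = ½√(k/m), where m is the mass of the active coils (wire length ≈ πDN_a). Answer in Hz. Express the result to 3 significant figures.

297 Hz

k = Gd⁴/(8D³N_a) = (75.2×10³)(0.91⁴)/(8·9.3³·12) = 0.66783 N/mm = 667.83 N/m
Wire length L = πDN_a = π·9.3·12 = 350.6 mm
m = ρ·(πd²/4)·L = 8280 × 0.65039×10⁻⁶ m² × 0.3506 m = 0.0018881 kg
f_n = ½√(k/m) = 0.5·√(667.83/0.0018881) = 0.5·√(3.5371e+05) = 297.37 Hz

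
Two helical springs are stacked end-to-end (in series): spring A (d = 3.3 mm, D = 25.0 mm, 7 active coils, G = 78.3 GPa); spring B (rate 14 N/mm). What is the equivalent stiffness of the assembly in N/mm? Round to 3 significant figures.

k_A = Gd⁴/(8D³N_a) = (78.3×10³)(3.3⁴)/(8·25.0³·7) = 10.612 N/mm
Series: 1/k_eq = 1/10.612 + 1/14 = 0.16566; k_eq = 6.0365 N/mm

6.04 N/mm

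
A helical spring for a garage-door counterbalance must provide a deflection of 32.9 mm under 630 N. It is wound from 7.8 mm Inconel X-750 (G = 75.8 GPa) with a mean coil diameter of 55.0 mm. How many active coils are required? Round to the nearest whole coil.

11

Required rate k = F/δ = 630/32.9 = 19.149 N/mm
N_a = Gd⁴/(8D³k) = (75.8×10³ × 7.8⁴)/(8 × 55.0³ × 19.149)
    = 2.80574e+08 / 2.54872e+07 = 11.01 → 11 coils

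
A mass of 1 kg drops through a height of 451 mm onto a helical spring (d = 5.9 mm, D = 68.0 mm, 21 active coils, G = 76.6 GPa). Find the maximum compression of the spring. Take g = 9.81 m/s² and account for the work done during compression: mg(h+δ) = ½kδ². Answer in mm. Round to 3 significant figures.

76.8 mm

k = Gd⁴/(8D³N_a) = (76.6×10³)(5.9⁴)/(8·68.0³·21) = 1.7571 N/mm
W = mg = 1 × 9.81 = 9.81 N
½kδ² − Wδ − Wh = 0 → δ = (W + √(W² + 2kWh))/k
δ = (9.81 + √(96.236 + 15548.1))/1.7571 = (9.81 + 125.08)/1.7571 = 76.766 mm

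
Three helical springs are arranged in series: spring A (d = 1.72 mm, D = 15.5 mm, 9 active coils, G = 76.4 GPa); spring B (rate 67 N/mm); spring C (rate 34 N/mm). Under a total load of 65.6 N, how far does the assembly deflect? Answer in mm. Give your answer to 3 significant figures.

k_A = Gd⁴/(8D³N_a) = (76.4×10³)(1.72⁴)/(8·15.5³·9) = 2.4939 N/mm
Series: 1/k_eq = 1/2.4939 + 1/67 + 1/34 = 0.44532; k_eq = 2.2456 N/mm
δ = F/k_eq = 65.6/2.2456 = 29.213 mm

29.2 mm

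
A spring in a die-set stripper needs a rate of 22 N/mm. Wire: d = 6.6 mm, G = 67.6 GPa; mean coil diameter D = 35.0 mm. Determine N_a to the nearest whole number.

17

N_a = Gd⁴/(8D³k) = (67.6×10³ × 6.6⁴)/(8 × 35.0³ × 22)
    = 1.28269e+08 / 7.546e+06 = 17 → 17 coils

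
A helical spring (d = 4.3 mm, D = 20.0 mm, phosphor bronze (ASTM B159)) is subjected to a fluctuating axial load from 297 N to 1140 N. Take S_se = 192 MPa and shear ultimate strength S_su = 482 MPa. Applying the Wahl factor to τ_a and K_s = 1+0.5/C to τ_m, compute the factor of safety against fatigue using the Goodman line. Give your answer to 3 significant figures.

0.340

C = D/d = 20.0/4.3 = 4.6512; K_W = (4C−1)/(4C−4)+0.615/C = 1.3376; K_s = 1+0.5/C = 1.1075
F_a = (F_max−F_min)/2 = 421.5 N; F_m = (F_max+F_min)/2 = 718.5 N
τ_a = K_W·8F_aD/(πd³) = 1.3376 × 270 = 361.16 MPa
τ_m = K_s·8F_mD/(πd³) = 1.1075 × 460.25 = 509.72 MPa
Goodman: 1/n_f = τ_a/S_se + τ_m/S_su = 361.16/192 + 509.72/482 = 1.88105 + 1.05752 = 2.9386
n_f = 1/2.9386 = 0.3403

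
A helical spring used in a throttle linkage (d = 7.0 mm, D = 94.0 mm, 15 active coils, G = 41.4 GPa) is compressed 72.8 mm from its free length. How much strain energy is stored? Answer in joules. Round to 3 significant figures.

2.64 J

k = Gd⁴/(8D³N_a) = (41.4×10³)(7.0⁴)/(8·94.0³·15) = 0.9973 N/mm
U = ½kδ² = 0.5 × 0.9973 × 72.8² = 2642.8 N·mm = 2.6428 J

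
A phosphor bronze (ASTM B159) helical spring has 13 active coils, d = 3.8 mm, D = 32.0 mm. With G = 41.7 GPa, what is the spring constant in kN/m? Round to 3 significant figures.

2.55 kN/m

k = Gd⁴/(8D³N_a) = (41.7×10³ × 3.8⁴) / (8 × 32.0³ × 13)
  = 8.69502e+06 / 3.40787e+06 = 2.5515 N/mm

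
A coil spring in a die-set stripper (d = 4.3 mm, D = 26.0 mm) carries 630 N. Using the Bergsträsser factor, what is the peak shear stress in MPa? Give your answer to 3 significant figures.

Spring index C = D/d = 26.0/4.3 = 6.0465
K_B = (4C+2)/(4C−3) = 26.186/21.186 = 1.2360
τ₀ = 8FD/(πd³) = 8·630·26.0/(π·4.3³) = 131040/249.78 = 524.62 MPa
τ_max = K·τ₀ = 1.2360 × 524.62 = 648.44 MPa

648 MPa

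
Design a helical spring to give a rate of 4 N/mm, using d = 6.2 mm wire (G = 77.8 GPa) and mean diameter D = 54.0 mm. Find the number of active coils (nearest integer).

23

N_a = Gd⁴/(8D³k) = (77.8×10³ × 6.2⁴)/(8 × 54.0³ × 4)
    = 1.1496e+08 / 5.03885e+06 = 22.81 → 23 coils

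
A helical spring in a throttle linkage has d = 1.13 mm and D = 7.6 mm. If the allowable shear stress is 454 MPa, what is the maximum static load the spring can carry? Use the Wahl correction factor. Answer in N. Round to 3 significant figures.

27.7 N

C = D/d = 7.6/1.13 = 6.7257
K_W = (4C−1)/(4C−4) + 0.615/C = 25.903/22.903 + 0.0914 = 1.2224
τ_max = K·8FD/(πd³) → F_max = τ_allow·πd³/(8DK)
F_max = 454·π·1.13³/(8·7.6·1.2224) = 2058/74.324 = 27.689 N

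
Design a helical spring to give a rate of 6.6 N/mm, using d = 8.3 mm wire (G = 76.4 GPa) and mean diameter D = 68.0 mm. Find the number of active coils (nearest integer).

N_a = Gd⁴/(8D³k) = (76.4×10³ × 8.3⁴)/(8 × 68.0³ × 6.6)
    = 3.62582e+08 / 1.6602e+07 = 21.84 → 22 coils

22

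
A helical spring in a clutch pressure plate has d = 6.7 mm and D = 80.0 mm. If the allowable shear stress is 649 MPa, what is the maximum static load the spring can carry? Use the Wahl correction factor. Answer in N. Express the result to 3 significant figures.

855 N

C = D/d = 80.0/6.7 = 11.9403
K_W = (4C−1)/(4C−4) + 0.615/C = 46.761/43.761 + 0.0515 = 1.1201
τ_max = K·8FD/(πd³) → F_max = τ_allow·πd³/(8DK)
F_max = 649·π·6.7³/(8·80.0·1.1201) = 6.1322e+05/716.84 = 855.46 N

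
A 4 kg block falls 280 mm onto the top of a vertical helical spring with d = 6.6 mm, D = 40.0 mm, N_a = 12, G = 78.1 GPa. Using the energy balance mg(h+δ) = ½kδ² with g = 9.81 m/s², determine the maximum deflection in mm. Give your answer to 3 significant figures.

k = Gd⁴/(8D³N_a) = (78.1×10³)(6.6⁴)/(8·40.0³·12) = 24.12 N/mm
W = mg = 4 × 9.81 = 39.24 N
½kδ² − Wδ − Wh = 0 → δ = (W + √(W² + 2kWh))/k
δ = (39.24 + √(1539.8 + 530020))/24.12 = (39.24 + 729.08)/24.12 = 31.854 mm

31.9 mm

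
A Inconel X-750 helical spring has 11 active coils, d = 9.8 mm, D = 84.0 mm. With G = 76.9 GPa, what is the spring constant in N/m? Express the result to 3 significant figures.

13600 N/m

k = Gd⁴/(8D³N_a) = (76.9×10³ × 9.8⁴) / (8 × 84.0³ × 11)
  = 7.09301e+08 / 5.2158e+07 = 13.599 N/mm = 13599 N/m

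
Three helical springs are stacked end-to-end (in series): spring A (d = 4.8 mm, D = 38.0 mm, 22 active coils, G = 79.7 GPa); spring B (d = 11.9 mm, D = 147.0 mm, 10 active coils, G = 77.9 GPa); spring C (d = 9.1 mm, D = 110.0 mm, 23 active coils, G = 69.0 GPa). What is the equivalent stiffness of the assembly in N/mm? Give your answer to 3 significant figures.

1.10 N/mm

k_A = Gd⁴/(8D³N_a) = (79.7×10³)(4.8⁴)/(8·38.0³·22) = 4.3809 N/mm
k_B = Gd⁴/(8D³N_a) = (77.9×10³)(11.9⁴)/(8·147.0³·10) = 6.1473 N/mm
k_C = Gd⁴/(8D³N_a) = (69.0×10³)(9.1⁴)/(8·110.0³·23) = 1.9321 N/mm
Series: 1/k_eq = 1/4.3809 + 1/6.1473 + 1/1.9321 = 0.90852; k_eq = 1.1007 N/mm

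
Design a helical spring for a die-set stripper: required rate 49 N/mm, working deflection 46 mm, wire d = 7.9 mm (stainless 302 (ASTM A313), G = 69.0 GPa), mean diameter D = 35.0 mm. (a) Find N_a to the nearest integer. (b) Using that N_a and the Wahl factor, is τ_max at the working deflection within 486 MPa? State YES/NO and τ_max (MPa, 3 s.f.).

(a) 16 coils; (b) NO, τ_max = 553 MPa

N_a = Gd⁴/(8D³k) = (69.0×10³)(7.9⁴)/(8·35.0³·49) = 15.99 → N_a = 16
Actual rate k = Gd⁴/(8D³·16) = 48.971 N/mm
Working load F = kδ = 48.971·46 = 2252.7 N
C = 35.0/7.9 = 4.4304; K_W = (4C−1)/(4C−4)+0.615/C = 1.3574
τ_max = K_W·8FD/(πd³) = 1.3574·407.22 = 552.78 MPa
τ_max > 486 MPa → exceeds allowable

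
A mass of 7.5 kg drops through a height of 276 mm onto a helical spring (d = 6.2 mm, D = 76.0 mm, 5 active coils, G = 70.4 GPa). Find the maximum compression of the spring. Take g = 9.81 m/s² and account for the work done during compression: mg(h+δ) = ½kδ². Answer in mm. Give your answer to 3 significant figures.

k = Gd⁴/(8D³N_a) = (70.4×10³)(6.2⁴)/(8·76.0³·5) = 5.9243 N/mm
W = mg = 7.5 × 9.81 = 73.575 N
½kδ² − Wδ − Wh = 0 → δ = (W + √(W² + 2kWh))/k
δ = (73.575 + √(5413.3 + 240607))/5.9243 = (73.575 + 496)/5.9243 = 96.143 mm

96.1 mm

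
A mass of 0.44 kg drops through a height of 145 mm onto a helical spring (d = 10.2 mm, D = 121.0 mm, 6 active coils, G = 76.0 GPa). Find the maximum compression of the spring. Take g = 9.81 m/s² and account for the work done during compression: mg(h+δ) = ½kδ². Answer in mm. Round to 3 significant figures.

11.8 mm

k = Gd⁴/(8D³N_a) = (76.0×10³)(10.2⁴)/(8·121.0³·6) = 9.6742 N/mm
W = mg = 0.44 × 9.81 = 4.3164 N
½kδ² − Wδ − Wh = 0 → δ = (W + √(W² + 2kWh))/k
δ = (4.3164 + √(18.631 + 12109.8))/9.6742 = (4.3164 + 110.13)/9.6742 = 11.83 mm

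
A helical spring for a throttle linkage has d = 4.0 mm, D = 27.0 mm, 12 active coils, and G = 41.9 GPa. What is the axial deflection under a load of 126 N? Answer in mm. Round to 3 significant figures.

k = Gd⁴/(8D³N_a) = (41.9×10³)(4.0⁴)/(8·27.0³·12) = 5.6766 N/mm
δ = F/k = 126 / 5.6766 = 22.196 mm

22.2 mm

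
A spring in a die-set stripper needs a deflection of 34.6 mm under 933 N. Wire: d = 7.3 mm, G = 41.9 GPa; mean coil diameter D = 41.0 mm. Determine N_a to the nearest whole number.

Required rate k = F/δ = 933/34.6 = 26.965 N/mm
N_a = Gd⁴/(8D³k) = (41.9×10³ × 7.3⁴)/(8 × 41.0³ × 26.965)
    = 1.18989e+08 / 1.48678e+07 = 8.003 → 8 coils

8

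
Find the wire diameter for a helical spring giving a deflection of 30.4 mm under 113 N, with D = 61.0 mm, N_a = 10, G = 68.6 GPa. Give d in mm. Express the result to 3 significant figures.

Required rate k = F/δ = 113/30.4 = 3.7171 N/mm
d = (8D³N_a·k / G)^(1/4) = (8·61.0³·10·3.7171 / (68.6×10³))^0.25
  = (983.92)^0.25 = 5.6007 mm

5.60 mm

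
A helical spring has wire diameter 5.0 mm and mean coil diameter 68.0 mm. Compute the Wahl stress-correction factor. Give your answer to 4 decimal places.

1.1047

C = D/d = 68.0/5.0 = 13.6000
K_W = (4C−1)/(4C−4) + 0.615/C = 53.400/50.400 + 0.0452 = 1.1047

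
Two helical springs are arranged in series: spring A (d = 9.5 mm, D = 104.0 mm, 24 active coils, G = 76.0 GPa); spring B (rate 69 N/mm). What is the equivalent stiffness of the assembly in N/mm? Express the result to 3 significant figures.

k_A = Gd⁴/(8D³N_a) = (76.0×10³)(9.5⁴)/(8·104.0³·24) = 2.8662 N/mm
Series: 1/k_eq = 1/2.8662 + 1/69 = 0.36339; k_eq = 2.7519 N/mm

2.75 N/mm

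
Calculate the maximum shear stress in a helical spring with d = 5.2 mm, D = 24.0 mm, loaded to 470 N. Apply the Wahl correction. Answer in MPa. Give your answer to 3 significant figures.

274 MPa

Spring index C = D/d = 24.0/5.2 = 4.6154
K_W = (4C−1)/(4C−4) + 0.615/C = 17.462/14.462 + 0.1333 = 1.3407
τ₀ = 8FD/(πd³) = 8·470·24.0/(π·5.2³) = 90240/441.73 = 204.29 MPa
τ_max = K·τ₀ = 1.3407 × 204.29 = 273.89 MPa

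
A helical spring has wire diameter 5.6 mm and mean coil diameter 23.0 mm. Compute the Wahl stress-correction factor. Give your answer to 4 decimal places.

C = D/d = 23.0/5.6 = 4.1071
K_W = (4C−1)/(4C−4) + 0.615/C = 15.429/12.429 + 0.1497 = 1.3911

1.3911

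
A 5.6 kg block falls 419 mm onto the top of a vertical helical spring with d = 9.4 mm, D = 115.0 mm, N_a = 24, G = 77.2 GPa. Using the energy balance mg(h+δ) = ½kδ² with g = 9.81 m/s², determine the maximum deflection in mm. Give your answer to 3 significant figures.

178 mm

k = Gd⁴/(8D³N_a) = (77.2×10³)(9.4⁴)/(8·115.0³·24) = 2.0641 N/mm
W = mg = 5.6 × 9.81 = 54.936 N
½kδ² − Wδ − Wh = 0 → δ = (W + √(W² + 2kWh))/k
δ = (54.936 + √(3018 + 95024.4))/2.0641 = (54.936 + 313.12)/2.0641 = 178.31 mm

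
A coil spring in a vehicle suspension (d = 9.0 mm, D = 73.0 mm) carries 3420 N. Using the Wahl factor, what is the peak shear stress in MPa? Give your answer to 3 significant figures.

1030 MPa

Spring index C = D/d = 73.0/9.0 = 8.1111
K_W = (4C−1)/(4C−4) + 0.615/C = 31.444/28.444 + 0.0758 = 1.1813
τ₀ = 8FD/(πd³) = 8·3420·73.0/(π·9.0³) = 1.99728e+06/2290.2 = 872.09 MPa
τ_max = K·τ₀ = 1.1813 × 872.09 = 1030.2 MPa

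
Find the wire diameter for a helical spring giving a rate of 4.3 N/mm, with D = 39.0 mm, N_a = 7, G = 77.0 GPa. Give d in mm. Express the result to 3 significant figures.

3.69 mm

d = (8D³N_a·k / G)^(1/4) = (8·39.0³·7·4.3 / (77.0×10³))^0.25
  = (185.51)^0.25 = 3.6905 mm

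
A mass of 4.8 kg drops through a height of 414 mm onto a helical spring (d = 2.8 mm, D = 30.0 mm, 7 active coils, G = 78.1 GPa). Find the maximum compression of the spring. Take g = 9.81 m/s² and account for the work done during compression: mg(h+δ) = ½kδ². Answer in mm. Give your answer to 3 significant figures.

127 mm

k = Gd⁴/(8D³N_a) = (78.1×10³)(2.8⁴)/(8·30.0³·7) = 3.1749 N/mm
W = mg = 4.8 × 9.81 = 47.088 N
½kδ² − Wδ − Wh = 0 → δ = (W + √(W² + 2kWh))/k
δ = (47.088 + √(2217.3 + 123786))/3.1749 = (47.088 + 354.97)/3.1749 = 126.64 mm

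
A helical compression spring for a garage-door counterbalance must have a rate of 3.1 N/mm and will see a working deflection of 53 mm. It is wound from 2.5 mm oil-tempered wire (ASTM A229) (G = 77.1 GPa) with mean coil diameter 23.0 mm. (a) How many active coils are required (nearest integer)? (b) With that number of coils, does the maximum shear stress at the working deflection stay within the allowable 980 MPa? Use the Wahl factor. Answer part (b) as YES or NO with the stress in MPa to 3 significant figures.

(a) 10 coils; (b) YES, τ_max = 712 MPa

N_a = Gd⁴/(8D³k) = (77.1×10³)(2.5⁴)/(8·23.0³·3.1) = 9.981 → N_a = 10
Actual rate k = Gd⁴/(8D³·10) = 3.0941 N/mm
Working load F = kδ = 3.0941·53 = 163.99 N
C = 23.0/2.5 = 9.2000; K_W = (4C−1)/(4C−4)+0.615/C = 1.1583
τ_max = K_W·8FD/(πd³) = 1.1583·614.7 = 712.02 MPa
τ_max ≤ 980 MPa → acceptable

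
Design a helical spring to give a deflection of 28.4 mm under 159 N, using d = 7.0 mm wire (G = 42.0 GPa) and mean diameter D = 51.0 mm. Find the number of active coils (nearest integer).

17

Required rate k = F/δ = 159/28.4 = 5.5986 N/mm
N_a = Gd⁴/(8D³k) = (42.0×10³ × 7.0⁴)/(8 × 51.0³ × 5.5986)
    = 1.00842e+08 / 5.94127e+06 = 16.97 → 17 coils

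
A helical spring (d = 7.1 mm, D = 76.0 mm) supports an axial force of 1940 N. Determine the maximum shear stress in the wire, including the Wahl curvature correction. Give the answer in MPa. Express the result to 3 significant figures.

Spring index C = D/d = 76.0/7.1 = 10.7042
K_W = (4C−1)/(4C−4) + 0.615/C = 41.817/38.817 + 0.0575 = 1.1347
τ₀ = 8FD/(πd³) = 8·1940·76.0/(π·7.1³) = 1.17952e+06/1124.4 = 1049 MPa
τ_max = K·τ₀ = 1.1347 × 1049 = 1190.4 MPa

1190 MPa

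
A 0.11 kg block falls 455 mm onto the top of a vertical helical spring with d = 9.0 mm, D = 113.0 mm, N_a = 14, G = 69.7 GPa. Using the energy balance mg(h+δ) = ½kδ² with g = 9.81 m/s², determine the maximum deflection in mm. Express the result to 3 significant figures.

k = Gd⁴/(8D³N_a) = (69.7×10³)(9.0⁴)/(8·113.0³·14) = 2.8298 N/mm
W = mg = 0.11 × 9.81 = 1.0791 N
½kδ² − Wδ − Wh = 0 → δ = (W + √(W² + 2kWh))/k
δ = (1.0791 + √(1.1645 + 2778.77))/2.8298 = (1.0791 + 52.725)/2.8298 = 19.014 mm

19.0 mm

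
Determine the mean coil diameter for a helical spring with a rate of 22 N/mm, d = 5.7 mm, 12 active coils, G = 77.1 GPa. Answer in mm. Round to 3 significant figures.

D = (Gd⁴/(8N_a·k))^(1/3) = (77.1×10³·5.7⁴/(8·12·22))^(1/3)
  = (38535.4)^(1/3) = 33.7769 mm

33.8 mm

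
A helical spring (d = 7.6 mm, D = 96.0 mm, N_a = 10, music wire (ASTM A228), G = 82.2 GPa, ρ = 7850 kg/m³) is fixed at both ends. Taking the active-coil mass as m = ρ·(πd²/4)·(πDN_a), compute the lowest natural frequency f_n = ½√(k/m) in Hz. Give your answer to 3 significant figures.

30.0 Hz

k = Gd⁴/(8D³N_a) = (82.2×10³)(7.6⁴)/(8·96.0³·10) = 3.8746 N/mm = 3874.6 N/m
Wire length L = πDN_a = π·96.0·10 = 3015.9 mm
m = ρ·(πd²/4)·L = 7850 × 45.365×10⁻⁶ m² × 3.0159 m = 1.074 kg
f_n = ½√(k/m) = 0.5·√(3874.6/1.074) = 0.5·√(3607.6) = 30.032 Hz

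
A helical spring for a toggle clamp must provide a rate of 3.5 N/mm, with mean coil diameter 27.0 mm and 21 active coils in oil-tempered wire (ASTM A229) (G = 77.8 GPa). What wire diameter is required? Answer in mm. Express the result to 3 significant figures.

d = (8D³N_a·k / G)^(1/4) = (8·27.0³·21·3.5 / (77.8×10³))^0.25
  = (148.76)^0.25 = 3.4924 mm

3.49 mm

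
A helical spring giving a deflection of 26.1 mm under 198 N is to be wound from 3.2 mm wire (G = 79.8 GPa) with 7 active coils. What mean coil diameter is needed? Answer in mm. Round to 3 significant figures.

27.0 mm

Required rate k = F/δ = 198/26.1 = 7.5862 N/mm
D = (Gd⁴/(8N_a·k))^(1/3) = (79.8×10³·3.2⁴/(8·7·7.5862))^(1/3)
  = (19696.5)^(1/3) = 27.0062 mm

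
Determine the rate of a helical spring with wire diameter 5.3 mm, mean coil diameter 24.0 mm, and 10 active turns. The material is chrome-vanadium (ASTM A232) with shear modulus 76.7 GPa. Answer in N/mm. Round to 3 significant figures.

54.7 N/mm

k = Gd⁴/(8D³N_a) = (76.7×10³ × 5.3⁴) / (8 × 24.0³ × 10)
  = 6.052e+07 / 1.10592e+06 = 54.724 N/mm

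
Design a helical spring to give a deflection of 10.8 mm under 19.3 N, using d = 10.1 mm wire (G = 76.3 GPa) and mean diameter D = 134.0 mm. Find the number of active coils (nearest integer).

23

Required rate k = F/δ = 19.3/10.8 = 1.787 N/mm
N_a = Gd⁴/(8D³k) = (76.3×10³ × 10.1⁴)/(8 × 134.0³ × 1.787)
    = 7.93981e+08 / 3.43984e+07 = 23.08 → 23 coils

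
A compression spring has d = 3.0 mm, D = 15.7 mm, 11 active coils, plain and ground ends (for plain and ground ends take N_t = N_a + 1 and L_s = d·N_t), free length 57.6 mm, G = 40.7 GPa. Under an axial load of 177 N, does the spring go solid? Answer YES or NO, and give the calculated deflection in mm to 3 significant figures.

k = Gd⁴/(8D³N_a) = (40.7×10³)(3.0⁴)/(8·15.7³·11) = 9.6805 N/mm
N_t = 12; L_s = 3.0·12 = 36 mm; δ_solid = L₀ − L_s = 57.6 − 36 = 21.6 mm
δ = F/k = 177/9.6805 = 18.284 mm
δ < δ_solid → spring does not go solid

NO, δ = 18.3 mm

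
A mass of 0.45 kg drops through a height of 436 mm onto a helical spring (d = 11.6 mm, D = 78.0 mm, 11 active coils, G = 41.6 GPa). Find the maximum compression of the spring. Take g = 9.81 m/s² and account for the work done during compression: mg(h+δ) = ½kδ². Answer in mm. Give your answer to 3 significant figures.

14.9 mm

k = Gd⁴/(8D³N_a) = (41.6×10³)(11.6⁴)/(8·78.0³·11) = 18.037 N/mm
W = mg = 0.45 × 9.81 = 4.4145 N
½kδ² − Wδ − Wh = 0 → δ = (W + √(W² + 2kWh))/k
δ = (4.4145 + √(19.488 + 69431.5))/18.037 = (4.4145 + 263.54)/18.037 = 14.856 mm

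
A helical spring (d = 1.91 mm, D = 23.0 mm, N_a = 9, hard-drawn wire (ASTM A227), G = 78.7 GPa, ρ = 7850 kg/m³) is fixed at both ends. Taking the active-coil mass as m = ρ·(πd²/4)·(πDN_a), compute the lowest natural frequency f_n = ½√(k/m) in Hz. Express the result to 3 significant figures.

k = Gd⁴/(8D³N_a) = (78.7×10³)(1.91⁴)/(8·23.0³·9) = 1.1956 N/mm = 1195.6 N/m
Wire length L = πDN_a = π·23.0·9 = 650.31 mm
m = ρ·(πd²/4)·L = 7850 × 2.8652×10⁻⁶ m² × 0.65031 m = 0.014627 kg
f_n = ½√(k/m) = 0.5·√(1195.6/0.014627) = 0.5·√(81742) = 142.95 Hz

143 Hz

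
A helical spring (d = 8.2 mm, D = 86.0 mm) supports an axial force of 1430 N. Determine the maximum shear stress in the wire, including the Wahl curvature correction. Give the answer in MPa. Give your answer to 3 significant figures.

646 MPa

Spring index C = D/d = 86.0/8.2 = 10.4878
K_W = (4C−1)/(4C−4) + 0.615/C = 40.951/37.951 + 0.0586 = 1.1377
τ₀ = 8FD/(πd³) = 8·1430·86.0/(π·8.2³) = 983840/1732.2 = 567.98 MPa
τ_max = K·τ₀ = 1.1377 × 567.98 = 646.18 MPa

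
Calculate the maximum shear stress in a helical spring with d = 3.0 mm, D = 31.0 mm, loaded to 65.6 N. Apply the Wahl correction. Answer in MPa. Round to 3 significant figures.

Spring index C = D/d = 31.0/3.0 = 10.3333
K_W = (4C−1)/(4C−4) + 0.615/C = 40.333/37.333 + 0.0595 = 1.1399
τ₀ = 8FD/(πd³) = 8·65.6·31.0/(π·3.0³) = 16268.8/84.823 = 191.8 MPa
τ_max = K·τ₀ = 1.1399 × 191.8 = 218.62 MPa

219 MPa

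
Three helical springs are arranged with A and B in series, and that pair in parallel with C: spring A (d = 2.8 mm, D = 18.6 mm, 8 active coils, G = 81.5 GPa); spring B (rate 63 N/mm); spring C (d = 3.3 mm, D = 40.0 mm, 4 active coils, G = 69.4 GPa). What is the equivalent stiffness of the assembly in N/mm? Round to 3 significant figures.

k_A = Gd⁴/(8D³N_a) = (81.5×10³)(2.8⁴)/(8·18.6³·8) = 12.164 N/mm
k_C = Gd⁴/(8D³N_a) = (69.4×10³)(3.3⁴)/(8·40.0³·4) = 4.0187 N/mm
Springs A,B series: k_AB = 1/(1/12.164+1/63) = 10.195 N/mm; parallel with C: k_eq = 10.195+4.0187 = 14.214 N/mm

14.2 N/mm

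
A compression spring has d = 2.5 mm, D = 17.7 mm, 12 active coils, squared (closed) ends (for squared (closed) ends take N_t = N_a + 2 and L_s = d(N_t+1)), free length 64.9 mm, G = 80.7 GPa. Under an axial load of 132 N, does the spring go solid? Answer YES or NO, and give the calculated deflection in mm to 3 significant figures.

k = Gd⁴/(8D³N_a) = (80.7×10³)(2.5⁴)/(8·17.7³·12) = 5.9216 N/mm
N_t = 14; L_s = 2.5·15 = 37.5 mm; δ_solid = L₀ − L_s = 64.9 − 37.5 = 27.4 mm
δ = F/k = 132/5.9216 = 22.291 mm
δ < δ_solid → spring does not go solid

NO, δ = 22.3 mm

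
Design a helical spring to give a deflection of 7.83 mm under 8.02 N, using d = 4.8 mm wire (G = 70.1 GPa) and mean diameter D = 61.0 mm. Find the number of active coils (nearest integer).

Required rate k = F/δ = 8.02/7.83 = 1.0243 N/mm
N_a = Gd⁴/(8D³k) = (70.1×10³ × 4.8⁴)/(8 × 61.0³ × 1.0243)
    = 3.7212e+07 / 1.85991e+06 = 20.01 → 20 coils

20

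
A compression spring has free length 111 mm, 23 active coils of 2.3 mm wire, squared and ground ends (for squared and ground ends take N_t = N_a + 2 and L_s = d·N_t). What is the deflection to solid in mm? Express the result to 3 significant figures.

N_t = 25; L_s = 2.3·25 = 57.5 mm
δ_solid = L₀ − L_s = 111 − 57.5 = 53.5 mm

53.5 mm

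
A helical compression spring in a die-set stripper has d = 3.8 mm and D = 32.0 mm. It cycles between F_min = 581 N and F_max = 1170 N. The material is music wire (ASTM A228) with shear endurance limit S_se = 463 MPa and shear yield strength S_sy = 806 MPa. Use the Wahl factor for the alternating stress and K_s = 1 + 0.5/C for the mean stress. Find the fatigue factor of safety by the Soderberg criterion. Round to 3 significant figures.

C = D/d = 32.0/3.8 = 8.4211; K_W = (4C−1)/(4C−4)+0.615/C = 1.1741; K_s = 1+0.5/C = 1.0594
F_a = (F_max−F_min)/2 = 294.5 N; F_m = (F_max+F_min)/2 = 875.5 N
τ_a = K_W·8F_aD/(πd³) = 1.1741 × 437.35 = 513.49 MPa
τ_m = K_s·8F_mD/(πd³) = 1.0594 × 1300.2 = 1377.4 MPa
Soderberg: 1/n_f = τ_a/S_se + τ_m/S_sy = 513.49/463 + 1377.4/806 = 1.10904 + 1.70887 = 2.8179
n_f = 1/2.8179 = 0.3549

0.355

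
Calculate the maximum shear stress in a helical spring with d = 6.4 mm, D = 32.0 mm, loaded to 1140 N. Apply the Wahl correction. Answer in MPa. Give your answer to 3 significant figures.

Spring index C = D/d = 32.0/6.4 = 5.0000
K_W = (4C−1)/(4C−4) + 0.615/C = 19.000/16.000 + 0.1230 = 1.3105
τ₀ = 8FD/(πd³) = 8·1140·32.0/(π·6.4³) = 291840/823.55 = 354.37 MPa
τ_max = K·τ₀ = 1.3105 × 354.37 = 464.4 MPa

464 MPa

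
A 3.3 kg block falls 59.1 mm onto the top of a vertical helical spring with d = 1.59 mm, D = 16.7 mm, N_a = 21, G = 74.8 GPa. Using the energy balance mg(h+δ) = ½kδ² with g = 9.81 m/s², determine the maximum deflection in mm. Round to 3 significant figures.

148 mm

k = Gd⁴/(8D³N_a) = (74.8×10³)(1.59⁴)/(8·16.7³·21) = 0.61099 N/mm
W = mg = 3.3 × 9.81 = 32.373 N
½kδ² − Wδ − Wh = 0 → δ = (W + √(W² + 2kWh))/k
δ = (32.373 + √(1048 + 2337.93))/0.61099 = (32.373 + 58.189)/0.61099 = 148.22 mm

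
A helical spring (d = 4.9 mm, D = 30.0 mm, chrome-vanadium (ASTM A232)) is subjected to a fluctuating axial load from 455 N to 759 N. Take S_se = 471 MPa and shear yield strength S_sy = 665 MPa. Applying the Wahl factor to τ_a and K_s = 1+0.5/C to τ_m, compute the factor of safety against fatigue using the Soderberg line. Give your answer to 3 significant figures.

1.11

C = D/d = 30.0/4.9 = 6.1224; K_W = (4C−1)/(4C−4)+0.615/C = 1.2469; K_s = 1+0.5/C = 1.0817
F_a = (F_max−F_min)/2 = 152 N; F_m = (F_max+F_min)/2 = 607 N
τ_a = K_W·8F_aD/(πd³) = 1.2469 × 98.7 = 123.07 MPa
τ_m = K_s·8F_mD/(πd³) = 1.0817 × 394.15 = 426.34 MPa
Soderberg: 1/n_f = τ_a/S_se + τ_m/S_sy = 123.07/471 + 426.34/665 = 0.26129 + 0.64111 = 0.9024
n_f = 1/0.9024 = 1.108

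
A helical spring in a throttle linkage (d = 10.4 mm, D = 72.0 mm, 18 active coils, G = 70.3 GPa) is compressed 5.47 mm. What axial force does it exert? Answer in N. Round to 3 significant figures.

k = Gd⁴/(8D³N_a) = (70.3×10³)(10.4⁴)/(8·72.0³·18) = 15.301 N/mm
F = k·δ = 15.301 × 5.47 = 83.698 N

83.7 N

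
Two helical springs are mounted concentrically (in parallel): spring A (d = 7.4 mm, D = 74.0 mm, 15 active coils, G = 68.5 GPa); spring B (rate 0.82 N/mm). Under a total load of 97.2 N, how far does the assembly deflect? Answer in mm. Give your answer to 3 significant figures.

19.3 mm

k_A = Gd⁴/(8D³N_a) = (68.5×10³)(7.4⁴)/(8·74.0³·15) = 4.2242 N/mm
Parallel: k_eq = 4.2242 + 0.82 = 5.0442 N/mm
δ = F/k_eq = 97.2/5.0442 = 19.27 mm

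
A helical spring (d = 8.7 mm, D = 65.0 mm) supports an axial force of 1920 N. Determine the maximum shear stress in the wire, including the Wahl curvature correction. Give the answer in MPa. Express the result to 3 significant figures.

578 MPa

Spring index C = D/d = 65.0/8.7 = 7.4713
K_W = (4C−1)/(4C−4) + 0.615/C = 28.885/25.885 + 0.0823 = 1.1982
τ₀ = 8FD/(πd³) = 8·1920·65.0/(π·8.7³) = 998400/2068.7 = 482.61 MPa
τ_max = K·τ₀ = 1.1982 × 482.61 = 578.27 MPa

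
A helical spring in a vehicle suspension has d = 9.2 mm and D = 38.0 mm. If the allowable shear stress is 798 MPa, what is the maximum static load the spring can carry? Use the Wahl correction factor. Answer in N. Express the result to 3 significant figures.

C = D/d = 38.0/9.2 = 4.1304
K_W = (4C−1)/(4C−4) + 0.615/C = 15.522/12.522 + 0.1489 = 1.3885
τ_max = K·8FD/(πd³) → F_max = τ_allow·πd³/(8DK)
F_max = 798·π·9.2³/(8·38.0·1.3885) = 1.9522e+06/422.1 = 4624.9 N

4620 N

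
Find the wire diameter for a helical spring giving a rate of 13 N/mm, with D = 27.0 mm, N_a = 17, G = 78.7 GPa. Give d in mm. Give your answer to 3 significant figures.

d = (8D³N_a·k / G)^(1/4) = (8·27.0³·17·13 / (78.7×10³))^0.25
  = (442.18)^0.25 = 4.5856 mm

4.59 mm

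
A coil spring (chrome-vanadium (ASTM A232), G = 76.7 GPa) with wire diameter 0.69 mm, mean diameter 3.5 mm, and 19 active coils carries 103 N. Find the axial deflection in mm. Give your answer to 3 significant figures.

k = Gd⁴/(8D³N_a) = (76.7×10³)(0.69⁴)/(8·3.5³·19) = 2.6677 N/mm
δ = F/k = 103 / 2.6677 = 38.609 mm

38.6 mm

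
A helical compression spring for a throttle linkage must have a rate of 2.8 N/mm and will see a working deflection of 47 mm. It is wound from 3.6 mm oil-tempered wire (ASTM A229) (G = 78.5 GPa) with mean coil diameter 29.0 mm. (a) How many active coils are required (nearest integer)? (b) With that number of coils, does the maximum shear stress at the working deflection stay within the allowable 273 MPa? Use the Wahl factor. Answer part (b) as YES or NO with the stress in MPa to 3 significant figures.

(a) 24 coils; (b) YES, τ_max = 248 MPa

N_a = Gd⁴/(8D³k) = (78.5×10³)(3.6⁴)/(8·29.0³·2.8) = 24.13 → N_a = 24
Actual rate k = Gd⁴/(8D³·24) = 2.8157 N/mm
Working load F = kδ = 2.8157·47 = 132.34 N
C = 29.0/3.6 = 8.0556; K_W = (4C−1)/(4C−4)+0.615/C = 1.1826
τ_max = K_W·8FD/(πd³) = 1.1826·209.47 = 247.72 MPa
τ_max ≤ 273 MPa → acceptable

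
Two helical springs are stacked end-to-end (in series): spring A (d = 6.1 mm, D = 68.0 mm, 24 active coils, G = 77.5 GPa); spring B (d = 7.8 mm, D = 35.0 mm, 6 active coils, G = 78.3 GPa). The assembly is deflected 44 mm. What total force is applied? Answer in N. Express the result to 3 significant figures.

k_A = Gd⁴/(8D³N_a) = (77.5×10³)(6.1⁴)/(8·68.0³·24) = 1.7774 N/mm
k_B = Gd⁴/(8D³N_a) = (78.3×10³)(7.8⁴)/(8·35.0³·6) = 140.83 N/mm
Series: 1/k_eq = 1/1.7774 + 1/140.83 = 0.56971; k_eq = 1.7553 N/mm
F = k_eq·δ = 1.7553·44 = 77.232 N

77.2 N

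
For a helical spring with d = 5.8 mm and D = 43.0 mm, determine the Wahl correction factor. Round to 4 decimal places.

1.1999

C = D/d = 43.0/5.8 = 7.4138
K_W = (4C−1)/(4C−4) + 0.615/C = 28.655/25.655 + 0.0830 = 1.1999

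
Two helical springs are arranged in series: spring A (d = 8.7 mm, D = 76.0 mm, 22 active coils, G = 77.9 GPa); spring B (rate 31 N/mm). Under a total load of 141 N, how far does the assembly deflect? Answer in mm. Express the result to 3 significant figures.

k_A = Gd⁴/(8D³N_a) = (77.9×10³)(8.7⁴)/(8·76.0³·22) = 5.7765 N/mm
Series: 1/k_eq = 1/5.7765 + 1/31 = 0.20537; k_eq = 4.8691 N/mm
δ = F/k_eq = 141/4.8691 = 28.958 mm

29.0 mm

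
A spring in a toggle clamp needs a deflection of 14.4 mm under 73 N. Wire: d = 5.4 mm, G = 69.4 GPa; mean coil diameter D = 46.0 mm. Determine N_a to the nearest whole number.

15

Required rate k = F/δ = 73/14.4 = 5.0694 N/mm
N_a = Gd⁴/(8D³k) = (69.4×10³ × 5.4⁴)/(8 × 46.0³ × 5.0694)
    = 5.90112e+07 / 3.94752e+06 = 14.95 → 15 coils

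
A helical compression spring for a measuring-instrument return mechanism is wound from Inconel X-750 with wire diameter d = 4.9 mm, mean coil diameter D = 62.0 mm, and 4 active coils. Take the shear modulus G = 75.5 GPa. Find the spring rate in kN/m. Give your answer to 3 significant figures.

5.71 kN/m

k = Gd⁴/(8D³N_a) = (75.5×10³ × 4.9⁴) / (8 × 62.0³ × 4)
  = 4.35242e+07 / 7.6265e+06 = 5.707 N/mm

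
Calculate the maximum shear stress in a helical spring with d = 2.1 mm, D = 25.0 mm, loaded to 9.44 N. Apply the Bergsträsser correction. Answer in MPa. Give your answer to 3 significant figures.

72.2 MPa

Spring index C = D/d = 25.0/2.1 = 11.9048
K_B = (4C+2)/(4C−3) = 49.619/44.619 = 1.1121
τ₀ = 8FD/(πd³) = 8·9.44·25.0/(π·2.1³) = 1888/29.094 = 64.892 MPa
τ_max = K·τ₀ = 1.1121 × 64.892 = 72.164 MPa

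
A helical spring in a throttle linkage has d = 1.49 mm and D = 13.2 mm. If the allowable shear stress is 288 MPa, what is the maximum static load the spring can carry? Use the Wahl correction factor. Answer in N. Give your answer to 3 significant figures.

C = D/d = 13.2/1.49 = 8.8591
K_W = (4C−1)/(4C−4) + 0.615/C = 34.436/31.436 + 0.0694 = 1.1649
τ_max = K·8FD/(πd³) → F_max = τ_allow·πd³/(8DK)
F_max = 288·π·1.49³/(8·13.2·1.1649) = 2993/123.01 = 24.331 N

24.3 N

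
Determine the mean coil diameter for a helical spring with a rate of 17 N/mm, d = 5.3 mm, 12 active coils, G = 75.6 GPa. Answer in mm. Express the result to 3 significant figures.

D = (Gd⁴/(8N_a·k))^(1/3) = (75.6×10³·5.3⁴/(8·12·17))^(1/3)
  = (36551.5)^(1/3) = 33.1870 mm

33.2 mm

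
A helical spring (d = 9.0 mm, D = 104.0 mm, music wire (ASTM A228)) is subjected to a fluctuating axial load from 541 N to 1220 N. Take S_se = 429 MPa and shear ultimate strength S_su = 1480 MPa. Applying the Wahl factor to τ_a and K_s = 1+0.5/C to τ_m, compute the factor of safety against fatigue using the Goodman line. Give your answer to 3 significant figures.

1.82

C = D/d = 104.0/9.0 = 11.5556; K_W = (4C−1)/(4C−4)+0.615/C = 1.1243; K_s = 1+0.5/C = 1.0433
F_a = (F_max−F_min)/2 = 339.5 N; F_m = (F_max+F_min)/2 = 880.5 N
τ_a = K_W·8F_aD/(πd³) = 1.1243 × 123.33 = 138.66 MPa
τ_m = K_s·8F_mD/(πd³) = 1.0433 × 319.87 = 333.71 MPa
Goodman: 1/n_f = τ_a/S_se + τ_m/S_su = 138.66/429 + 333.71/1480 = 0.32322 + 0.22548 = 0.5487
n_f = 1/0.5487 = 1.822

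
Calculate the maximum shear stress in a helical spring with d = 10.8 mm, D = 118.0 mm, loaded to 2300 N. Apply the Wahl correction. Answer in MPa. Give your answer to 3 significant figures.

Spring index C = D/d = 118.0/10.8 = 10.9259
K_W = (4C−1)/(4C−4) + 0.615/C = 42.704/39.704 + 0.0563 = 1.1318
τ₀ = 8FD/(πd³) = 8·2300·118.0/(π·10.8³) = 2.1712e+06/3957.5 = 548.63 MPa
τ_max = K·τ₀ = 1.1318 × 548.63 = 620.96 MPa

621 MPa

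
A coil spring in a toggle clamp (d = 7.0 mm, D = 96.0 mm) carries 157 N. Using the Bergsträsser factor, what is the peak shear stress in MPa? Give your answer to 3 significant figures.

Spring index C = D/d = 96.0/7.0 = 13.7143
K_B = (4C+2)/(4C−3) = 56.857/51.857 = 1.0964
τ₀ = 8FD/(πd³) = 8·157·96.0/(π·7.0³) = 120576/1077.6 = 111.9 MPa
τ_max = K·τ₀ = 1.0964 × 111.9 = 122.69 MPa

123 MPa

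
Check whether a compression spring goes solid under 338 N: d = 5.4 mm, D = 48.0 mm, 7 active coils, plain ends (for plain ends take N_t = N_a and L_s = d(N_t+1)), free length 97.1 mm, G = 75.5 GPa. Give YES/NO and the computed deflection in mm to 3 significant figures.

NO, δ = 32.6 mm

k = Gd⁴/(8D³N_a) = (75.5×10³)(5.4⁴)/(8·48.0³·7) = 10.366 N/mm
N_t = 7; L_s = 5.4·8 = 43.2 mm; δ_solid = L₀ − L_s = 97.1 − 43.2 = 53.9 mm
δ = F/k = 338/10.366 = 32.607 mm
δ < δ_solid → spring does not go solid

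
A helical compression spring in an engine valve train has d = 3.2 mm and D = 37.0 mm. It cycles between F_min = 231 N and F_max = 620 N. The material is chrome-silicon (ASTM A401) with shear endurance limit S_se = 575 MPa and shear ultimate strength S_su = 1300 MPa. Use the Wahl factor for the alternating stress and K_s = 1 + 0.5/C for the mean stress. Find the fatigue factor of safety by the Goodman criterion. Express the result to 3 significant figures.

C = D/d = 37.0/3.2 = 11.5625; K_W = (4C−1)/(4C−4)+0.615/C = 1.1242; K_s = 1+0.5/C = 1.0432
F_a = (F_max−F_min)/2 = 194.5 N; F_m = (F_max+F_min)/2 = 425.5 N
τ_a = K_W·8F_aD/(πd³) = 1.1242 × 559.26 = 628.71 MPa
τ_m = K_s·8F_mD/(πd³) = 1.0432 × 1223.5 = 1276.4 MPa
Goodman: 1/n_f = τ_a/S_se + τ_m/S_su = 628.71/575 + 1276.4/1300 = 1.09342 + 0.98182 = 2.0752
n_f = 1/2.0752 = 0.4819

0.482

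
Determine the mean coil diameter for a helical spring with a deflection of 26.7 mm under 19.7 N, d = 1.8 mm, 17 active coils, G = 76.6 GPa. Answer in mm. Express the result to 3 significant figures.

20.0 mm

Required rate k = F/δ = 19.7/26.7 = 0.73783 N/mm
D = (Gd⁴/(8N_a·k))^(1/3) = (76.6×10³·1.8⁴/(8·17·0.73783))^(1/3)
  = (8013.55)^(1/3) = 20.0113 mm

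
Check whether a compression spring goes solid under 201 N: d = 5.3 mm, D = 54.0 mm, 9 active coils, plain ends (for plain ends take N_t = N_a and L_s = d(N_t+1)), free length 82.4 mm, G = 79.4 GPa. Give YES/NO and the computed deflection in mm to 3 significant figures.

k = Gd⁴/(8D³N_a) = (79.4×10³)(5.3⁴)/(8·54.0³·9) = 5.526 N/mm
N_t = 9; L_s = 5.3·10 = 53 mm; δ_solid = L₀ − L_s = 82.4 − 53 = 29.4 mm
δ = F/k = 201/5.526 = 36.374 mm
δ ≥ δ_solid → spring goes solid

YES, δ = 36.4 mm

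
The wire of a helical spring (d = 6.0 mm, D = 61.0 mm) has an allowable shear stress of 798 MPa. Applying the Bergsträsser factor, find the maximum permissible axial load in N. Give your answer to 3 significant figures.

980 N

C = D/d = 61.0/6.0 = 10.1667
K_B = (4C+2)/(4C−3) = 42.667/37.667 = 1.1327
τ_max = K·8FD/(πd³) → F_max = τ_allow·πd³/(8DK)
F_max = 798·π·6.0³/(8·61.0·1.1327) = 5.4151e+05/552.78 = 979.61 N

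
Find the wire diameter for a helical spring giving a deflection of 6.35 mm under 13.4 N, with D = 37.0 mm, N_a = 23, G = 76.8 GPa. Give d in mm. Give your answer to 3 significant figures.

Required rate k = F/δ = 13.4/6.35 = 2.1102 N/mm
d = (8D³N_a·k / G)^(1/4) = (8·37.0³·23·2.1102 / (76.8×10³))^0.25
  = (256.09)^0.25 = 4.0004 mm

4.00 mm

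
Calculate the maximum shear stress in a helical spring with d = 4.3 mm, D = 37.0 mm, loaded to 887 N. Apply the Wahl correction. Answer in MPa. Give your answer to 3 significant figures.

Spring index C = D/d = 37.0/4.3 = 8.6047
K_W = (4C−1)/(4C−4) + 0.615/C = 33.419/30.419 + 0.0715 = 1.1701
τ₀ = 8FD/(πd³) = 8·887·37.0/(π·4.3³) = 262552/249.78 = 1051.1 MPa
τ_max = K·τ₀ = 1.1701 × 1051.1 = 1229.9 MPa

1230 MPa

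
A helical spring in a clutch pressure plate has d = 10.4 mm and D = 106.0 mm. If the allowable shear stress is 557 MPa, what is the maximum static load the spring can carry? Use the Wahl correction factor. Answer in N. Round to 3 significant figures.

C = D/d = 106.0/10.4 = 10.1923
K_W = (4C−1)/(4C−4) + 0.615/C = 39.769/36.769 + 0.0603 = 1.1419
τ_max = K·8FD/(πd³) → F_max = τ_allow·πd³/(8DK)
F_max = 557·π·10.4³/(8·106.0·1.1419) = 1.9684e+06/968.36 = 2032.7 N

2030 N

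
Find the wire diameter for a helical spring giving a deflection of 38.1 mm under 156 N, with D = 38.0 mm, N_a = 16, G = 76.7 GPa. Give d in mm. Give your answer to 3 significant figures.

Required rate k = F/δ = 156/38.1 = 4.0945 N/mm
d = (8D³N_a·k / G)^(1/4) = (8·38.0³·16·4.0945 / (76.7×10³))^0.25
  = (374.94)^0.25 = 4.4004 mm

4.40 mm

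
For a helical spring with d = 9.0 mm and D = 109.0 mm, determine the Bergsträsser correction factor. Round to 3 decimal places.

1.110

C = D/d = 109.0/9.0 = 12.1111
K_B = (4C+2)/(4C−3) = 50.444/45.444 = 1.1100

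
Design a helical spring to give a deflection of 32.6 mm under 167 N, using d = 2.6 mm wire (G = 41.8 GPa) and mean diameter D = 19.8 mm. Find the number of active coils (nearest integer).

Required rate k = F/δ = 167/32.6 = 5.1227 N/mm
N_a = Gd⁴/(8D³k) = (41.8×10³ × 2.6⁴)/(8 × 19.8³ × 5.1227)
    = 1.91016e+06 / 318115 = 6.005 → 6 coils

6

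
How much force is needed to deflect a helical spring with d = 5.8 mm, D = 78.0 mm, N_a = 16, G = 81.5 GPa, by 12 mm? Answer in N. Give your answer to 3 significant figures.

18.2 N

k = Gd⁴/(8D³N_a) = (81.5×10³)(5.8⁴)/(8·78.0³·16) = 1.5184 N/mm
F = k·δ = 1.5184 × 12 = 18.22 N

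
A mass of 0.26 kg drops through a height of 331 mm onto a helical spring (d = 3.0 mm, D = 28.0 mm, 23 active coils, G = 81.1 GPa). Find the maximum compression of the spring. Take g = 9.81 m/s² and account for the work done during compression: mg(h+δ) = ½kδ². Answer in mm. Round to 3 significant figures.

k = Gd⁴/(8D³N_a) = (81.1×10³)(3.0⁴)/(8·28.0³·23) = 1.6263 N/mm
W = mg = 0.26 × 9.81 = 2.5506 N
½kδ² − Wδ − Wh = 0 → δ = (W + √(W² + 2kWh))/k
δ = (2.5506 + √(6.5056 + 2746.09))/1.6263 = (2.5506 + 52.465)/1.6263 = 33.828 mm

33.8 mm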